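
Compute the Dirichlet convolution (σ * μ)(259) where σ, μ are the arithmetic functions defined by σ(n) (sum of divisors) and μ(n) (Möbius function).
(σ * μ)(259) = 259

Divisors of 259: [1, 7, 37, 259]. For each d | 259:
  d = 1: σ(1) · μ(259/1) = 1 · 1 = 1
  d = 7: σ(7) · μ(259/7) = 8 · -1 = -8
  d = 37: σ(37) · μ(259/37) = 38 · -1 = -38
  d = 259: σ(259) · μ(259/259) = 304 · 1 = 304
Summing: (σ * μ)(259) = 1 + -8 + -38 + 304 = 259.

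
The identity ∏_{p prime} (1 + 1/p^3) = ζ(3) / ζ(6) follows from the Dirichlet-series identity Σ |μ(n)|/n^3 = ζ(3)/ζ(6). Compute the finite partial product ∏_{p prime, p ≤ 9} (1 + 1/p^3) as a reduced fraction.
∏ = 1032/875

The primes p ≤ 9 are [2, 3, 5, 7]. For each, (1 + 1/p^3) = (p^3 + 1)/p^3. Multiplying these fractions over p ∈ [2, 3, 5, 7] gives 1032/875. (In the limit P → ∞ this tends to ζ(3)/ζ(6).)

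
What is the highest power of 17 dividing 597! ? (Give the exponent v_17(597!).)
v_17(597!) = 37

Legendre's formula: v_p(n!) = Σ_{k ≥ 1} ⌊n / p^k⌋. For p = 17, n = 597, the terms are:
  ⌊597/17^1⌋ = ⌊597/17⌋ = 35
  ⌊597/17^2⌋ = ⌊597/289⌋ = 2
(the next term ⌊597/17^3⌋ = 0, terminating the sum). Summing: v_17(597!) = 35 + 2 = 37.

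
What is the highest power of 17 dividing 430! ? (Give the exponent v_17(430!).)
v_17(430!) = 26

Legendre's formula: v_p(n!) = Σ_{k ≥ 1} ⌊n / p^k⌋. For p = 17, n = 430, the terms are:
  ⌊430/17^1⌋ = ⌊430/17⌋ = 25
  ⌊430/17^2⌋ = ⌊430/289⌋ = 1
(the next term ⌊430/17^3⌋ = 0, terminating the sum). Summing: v_17(430!) = 25 + 1 = 26.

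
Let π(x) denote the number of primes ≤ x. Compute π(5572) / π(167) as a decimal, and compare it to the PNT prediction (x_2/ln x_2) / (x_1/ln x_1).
π(5572)/π(167) = 735/39 ≈ 18.8462;  PNT prediction ≈ 19.7975.

π(167) = 39 and π(5572) = 735, so π(5572)/π(167) ≈ 18.8462. The PNT-predicted ratio is (5572/ln(5572)) / (167/ln(167)) ≈ 19.7975. The two agree to within a few percent, as expected.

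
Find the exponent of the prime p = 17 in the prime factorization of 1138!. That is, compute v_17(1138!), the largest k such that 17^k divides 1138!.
v_17(1138!) = 69

Legendre's formula: v_p(n!) = Σ_{k ≥ 1} ⌊n / p^k⌋. For p = 17, n = 1138, the terms are:
  ⌊1138/17^1⌋ = ⌊1138/17⌋ = 66
  ⌊1138/17^2⌋ = ⌊1138/289⌋ = 3
(the next term ⌊1138/17^3⌋ = 0, terminating the sum). Summing: v_17(1138!) = 66 + 3 = 69.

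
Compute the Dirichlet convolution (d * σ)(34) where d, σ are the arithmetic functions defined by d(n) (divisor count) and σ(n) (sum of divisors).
(d * σ)(34) = 100

Divisors of 34: [1, 2, 17, 34]. For each d | 34:
  d = 1: d(1) · σ(34/1) = 1 · 54 = 54
  d = 2: d(2) · σ(34/2) = 2 · 18 = 36
  d = 17: d(17) · σ(34/17) = 2 · 3 = 6
  d = 34: d(34) · σ(34/34) = 4 · 1 = 4
Summing: (d * σ)(34) = 54 + 36 + 6 + 4 = 100.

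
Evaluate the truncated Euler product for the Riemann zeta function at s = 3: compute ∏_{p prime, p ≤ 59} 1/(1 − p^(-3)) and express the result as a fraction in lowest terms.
∏ = 115000146464778681614198126342037237932886401/95672294696528702067767313816624165235458048

The primes p ≤ 59 are [2, 3, 5, 7, 11, 13, 17, 19, 23, 29, 31, 37, 41, 43, 47, 53, 59]. For each prime, (1 − 1/p^3)^(-1) = p^3 / (p^3 − 1). The product is (1 − 1/2^3)^(-1), (1 − 1/3^3)^(-1), (1 − 1/5^3)^(-1), (1 − 1/7^3)^(-1), (1 − 1/11^3)^(-1), (1 − 1/13^3)^(-1), (1 − 1/17^3)^(-1), (1 − 1/19^3)^(-1), (1 − 1/23^3)^(-1), (1 − 1/29^3)^(-1), (1 − 1/31^3)^(-1), (1 − 1/37^3)^(-1), (1 − 1/41^3)^(-1), (1 − 1/43^3)^(-1), (1 − 1/47^3)^(-1), (1 − 1/53^3)^(-1), (1 − 1/59^3)^(-1) = ∏ p^3 / (p^3 − 1) = 115000146464778681614198126342037237932886401/95672294696528702067767313816624165235458048.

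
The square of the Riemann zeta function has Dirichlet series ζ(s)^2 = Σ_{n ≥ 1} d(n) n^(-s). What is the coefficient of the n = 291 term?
d(291) = 4

ζ(s)^2 = (Σ 1/m^s)(Σ 1/k^s). The coefficient of 1/n^s in the product is the number of ordered pairs (m, k) with mk = n, which equals d(n). For n = 291, divisors are [1, 3, 97, 291], so d(291) = 4.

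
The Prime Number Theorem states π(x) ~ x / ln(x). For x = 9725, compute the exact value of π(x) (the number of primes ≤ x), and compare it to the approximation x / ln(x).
π(9725) = 1199;  x/ln(x) ≈ 1059.08;  relative error ≈ 11.67%.

Directly count primes up to 9725: π(9725) = 1199. The PNT approximation gives 9725/ln(9725) ≈ 9725/9.18246 ≈ 1059.08. Relative error (π(x) − x/ln(x)) / π(x) ≈ 11.67%; the approximation is known to undercount slightly (Li(x) is a better estimate).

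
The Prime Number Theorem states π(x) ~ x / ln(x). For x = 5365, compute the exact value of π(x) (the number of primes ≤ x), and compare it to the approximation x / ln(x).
π(5365) = 708;  x/ln(x) ≈ 624.73;  relative error ≈ 11.76%.

Directly count primes up to 5365: π(5365) = 708. The PNT approximation gives 5365/ln(5365) ≈ 5365/8.58765 ≈ 624.73. Relative error (π(x) − x/ln(x)) / π(x) ≈ 11.76%; the approximation is known to undercount slightly (Li(x) is a better estimate).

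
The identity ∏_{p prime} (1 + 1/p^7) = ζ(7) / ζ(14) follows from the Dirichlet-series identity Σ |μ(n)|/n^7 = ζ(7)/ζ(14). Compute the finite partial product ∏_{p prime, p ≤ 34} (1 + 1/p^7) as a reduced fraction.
∏ = 45636384576315690080929715569674882079693135504462522074208731086848/45261280733327250662945753058202857554009606630517518569698816246875

The primes p ≤ 34 are [2, 3, 5, 7, 11, 13, 17, 19, 23, 29, 31]. For each, (1 + 1/p^7) = (p^7 + 1)/p^7. Multiplying these fractions over p ∈ [2, 3, 5, 7, 11, 13, 17, 19, 23, 29, 31] gives 45636384576315690080929715569674882079693135504462522074208731086848/45261280733327250662945753058202857554009606630517518569698816246875. (In the limit P → ∞ this tends to ζ(7)/ζ(14).)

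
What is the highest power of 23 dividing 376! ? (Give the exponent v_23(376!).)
v_23(376!) = 16

Legendre's formula: v_p(n!) = Σ_{k ≥ 1} ⌊n / p^k⌋. For p = 23, n = 376, the terms are:
  ⌊376/23^1⌋ = ⌊376/23⌋ = 16
(the next term ⌊376/23^2⌋ = 0, terminating the sum). Summing: v_23(376!) = 16 = 16.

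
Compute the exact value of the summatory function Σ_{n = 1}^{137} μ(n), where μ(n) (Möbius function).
Σ_{n ≤ 137} μ(n) = -2

Compute μ(n) for each 1 ≤ n ≤ 137: μ(1) = 1, μ(2) = -1, μ(3) = -1, μ(4) = 0, μ(5) = -1, μ(6) = 1, μ(7) = -1, μ(8) = 0, μ(9) = 0, μ(10) = 1, μ(11) = -1, μ(12) = 0, μ(13) = -1, μ(14) = 1, μ(15) = 1, μ(16) = 0, μ(17) = -1, μ(18) = 0, μ(19) = -1, μ(20) = 0, μ(21) = 1, μ(22) = 1, μ(23) = -1, μ(24) = 0, μ(25) = 0, μ(26) = 1, μ(27) = 0, μ(28) = 0, μ(29) = -1, μ(30) = -1, μ(31) = -1, μ(32) = 0, μ(33) = 1, μ(34) = 1, μ(35) = 1, μ(36) = 0, μ(37) = -1, μ(38) = 1, μ(39) = 1, μ(40) = 0, μ(41) = -1, μ(42) = -1, μ(43) = -1, μ(44) = 0, μ(45) = 0, μ(46) = 1, μ(47) = -1, μ(48) = 0, μ(49) = 0, μ(50) = 0, μ(51) = 1, μ(52) = 0, μ(53) = -1, μ(54) = 0, μ(55) = 1, μ(56) = 0, μ(57) = 1, μ(58) = 1, μ(59) = -1, μ(60) = 0, μ(61) = -1, μ(62) = 1, μ(63) = 0, μ(64) = 0, μ(65) = 1, μ(66) = -1, μ(67) = -1, μ(68) = 0, μ(69) = 1, μ(70) = -1, μ(71) = -1, μ(72) = 0, μ(73) = -1, μ(74) = 1, μ(75) = 0, μ(76) = 0, μ(77) = 1, μ(78) = -1, μ(79) = -1, μ(80) = 0, μ(81) = 0, μ(82) = 1, μ(83) = -1, μ(84) = 0, μ(85) = 1, μ(86) = 1, μ(87) = 1, μ(88) = 0, μ(89) = -1, μ(90) = 0, μ(91) = 1, μ(92) = 0, μ(93) = 1, μ(94) = 1, μ(95) = 1, μ(96) = 0, μ(97) = -1, μ(98) = 0, μ(99) = 0, μ(100) = 0, μ(101) = -1, μ(102) = -1, μ(103) = -1, μ(104) = 0, μ(105) = -1, μ(106) = 1, μ(107) = -1, μ(108) = 0, μ(109) = -1, μ(110) = -1, μ(111) = 1, μ(112) = 0, μ(113) = -1, μ(114) = -1, μ(115) = 1, μ(116) = 0, μ(117) = 0, μ(118) = 1, μ(119) = 1, μ(120) = 0, μ(121) = 0, μ(122) = 1, μ(123) = 1, μ(124) = 0, μ(125) = 0, μ(126) = 0, μ(127) = -1, μ(128) = 0, μ(129) = 1, μ(130) = -1, μ(131) = -1, μ(132) = 0, μ(133) = 1, μ(134) = 1, μ(135) = 0, μ(136) = 0, μ(137) = -1. Summing all 137 values: -2. (Mertens function M(x) = Σ_{n ≤ x} μ(n); on average M(x) should be small (PNT ⟺ M(x) = o(x)).)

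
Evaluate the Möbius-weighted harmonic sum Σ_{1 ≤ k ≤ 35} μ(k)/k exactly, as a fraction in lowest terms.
Σ μ(k)/k = 2562470143/100280245065

Values of μ(k) for 1 ≤ k ≤ 35: μ(1) = 1, μ(2) = -1, μ(3) = -1, μ(5) = -1, μ(6) = 1, μ(7) = -1, μ(10) = 1, μ(11) = -1, μ(13) = -1, μ(14) = 1, μ(15) = 1, μ(17) = -1, μ(19) = -1, μ(21) = 1, μ(22) = 1, μ(23) = -1, μ(26) = 1, μ(29) = -1, μ(30) = -1, μ(31) = -1, μ(33) = 1, μ(34) = 1, μ(35) = 1, with μ = 0 on non-squarefree integers. Summing μ(k)/k for k where μ(k) ≠ 0 gives 2562470143/100280245065 ≈ 0.0256. (PNT ⟺ this sum → 0 as n → ∞.)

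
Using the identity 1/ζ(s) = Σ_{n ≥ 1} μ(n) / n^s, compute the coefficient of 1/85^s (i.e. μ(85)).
μ(85) = 1

Factor n = 85 = 5 · 17. μ(n) = 0 if any exponent ≥ 2 (not squarefree); otherwise μ(n) = (−1)^{ω(n)} where ω(n) is the number of distinct prime factors. Applying: μ(85) = 1.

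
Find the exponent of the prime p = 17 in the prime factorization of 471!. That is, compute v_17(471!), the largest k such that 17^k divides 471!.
v_17(471!) = 28

Legendre's formula: v_p(n!) = Σ_{k ≥ 1} ⌊n / p^k⌋. For p = 17, n = 471, the terms are:
  ⌊471/17^1⌋ = ⌊471/17⌋ = 27
  ⌊471/17^2⌋ = ⌊471/289⌋ = 1
(the next term ⌊471/17^3⌋ = 0, terminating the sum). Summing: v_17(471!) = 27 + 1 = 28.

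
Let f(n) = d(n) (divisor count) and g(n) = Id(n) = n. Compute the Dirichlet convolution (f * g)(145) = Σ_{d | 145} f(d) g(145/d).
(d * Id)(145) = 217

Divisors of 145: [1, 5, 29, 145]. For each d | 145:
  d = 1: d(1) · Id(145/1) = 1 · 145 = 145
  d = 5: d(5) · Id(145/5) = 2 · 29 = 58
  d = 29: d(29) · Id(145/29) = 2 · 5 = 10
  d = 145: d(145) · Id(145/145) = 4 · 1 = 4
Summing: (d * Id)(145) = 145 + 58 + 10 + 4 = 217.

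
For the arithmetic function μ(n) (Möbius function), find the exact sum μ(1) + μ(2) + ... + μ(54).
Σ_{n ≤ 54} μ(n) = -3

Compute μ(n) for each 1 ≤ n ≤ 54: μ(1) = 1, μ(2) = -1, μ(3) = -1, μ(4) = 0, μ(5) = -1, μ(6) = 1, μ(7) = -1, μ(8) = 0, μ(9) = 0, μ(10) = 1, μ(11) = -1, μ(12) = 0, μ(13) = -1, μ(14) = 1, μ(15) = 1, μ(16) = 0, μ(17) = -1, μ(18) = 0, μ(19) = -1, μ(20) = 0, μ(21) = 1, μ(22) = 1, μ(23) = -1, μ(24) = 0, μ(25) = 0, μ(26) = 1, μ(27) = 0, μ(28) = 0, μ(29) = -1, μ(30) = -1, μ(31) = -1, μ(32) = 0, μ(33) = 1, μ(34) = 1, μ(35) = 1, μ(36) = 0, μ(37) = -1, μ(38) = 1, μ(39) = 1, μ(40) = 0, μ(41) = -1, μ(42) = -1, μ(43) = -1, μ(44) = 0, μ(45) = 0, μ(46) = 1, μ(47) = -1, μ(48) = 0, μ(49) = 0, μ(50) = 0, μ(51) = 1, μ(52) = 0, μ(53) = -1, μ(54) = 0. Summing all 54 values: -3. (Mertens function M(x) = Σ_{n ≤ x} μ(n); on average M(x) should be small (PNT ⟺ M(x) = o(x)).)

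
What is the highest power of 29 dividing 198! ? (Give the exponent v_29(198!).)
v_29(198!) = 6

Legendre's formula: v_p(n!) = Σ_{k ≥ 1} ⌊n / p^k⌋. For p = 29, n = 198, the terms are:
  ⌊198/29^1⌋ = ⌊198/29⌋ = 6
(the next term ⌊198/29^2⌋ = 0, terminating the sum). Summing: v_29(198!) = 6 = 6.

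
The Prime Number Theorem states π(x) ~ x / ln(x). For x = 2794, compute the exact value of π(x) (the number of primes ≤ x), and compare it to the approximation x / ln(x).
π(2794) = 406;  x/ln(x) ≈ 352.10;  relative error ≈ 13.28%.

Directly count primes up to 2794: π(2794) = 406. The PNT approximation gives 2794/ln(2794) ≈ 2794/7.93523 ≈ 352.10. Relative error (π(x) − x/ln(x)) / π(x) ≈ 13.28%; the approximation is known to undercount slightly (Li(x) is a better estimate).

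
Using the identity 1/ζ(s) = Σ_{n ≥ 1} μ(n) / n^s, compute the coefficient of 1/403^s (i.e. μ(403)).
μ(403) = 1

Factor n = 403 = 13 · 31. μ(n) = 0 if any exponent ≥ 2 (not squarefree); otherwise μ(n) = (−1)^{ω(n)} where ω(n) is the number of distinct prime factors. Applying: μ(403) = 1.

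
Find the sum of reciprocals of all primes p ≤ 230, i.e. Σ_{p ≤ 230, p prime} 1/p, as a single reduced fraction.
Σ 1/p = 37527519788898476695193360507423991967783840502510585362878348092116031948860199524739442233/19078266889580195013601891820992757757219839668357012055907516904309700014933909014729740190

π(230) = 50, so the primes ≤ 230 are [2, 3, 5, 7, 11, 13, 17, 19, 23, 29, 31, 37, 41, 43, 47, 53, 59, 61, 67, 71, 73, 79, 83, 89, 97, 101, 103, 107, 109, 113, 127, 131, 137, 139, 149, 151, 157, 163, 167, 173, 179, 181, 191, 193, 197, 199, 211, 223, 227, 229]. Summing 1/p over these primes: 37527519788898476695193360507423991967783840502510585362878348092116031948860199524739442233/19078266889580195013601891820992757757219839668357012055907516904309700014933909014729740190 ≈ 1.9670. Mertens estimate ln ln(230) + 0.2615 ≈ 1.9549.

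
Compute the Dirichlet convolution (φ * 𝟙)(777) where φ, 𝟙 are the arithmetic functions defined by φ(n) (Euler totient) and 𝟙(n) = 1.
(φ * 𝟙)(777) = 777

Divisors of 777: [1, 3, 7, 21, 37, 111, 259, 777]. For each d | 777:
  d = 1: φ(1) · 𝟙(777/1) = 1 · 1 = 1
  d = 3: φ(3) · 𝟙(777/3) = 2 · 1 = 2
  d = 7: φ(7) · 𝟙(777/7) = 6 · 1 = 6
  d = 21: φ(21) · 𝟙(777/21) = 12 · 1 = 12
  d = 37: φ(37) · 𝟙(777/37) = 36 · 1 = 36
  d = 111: φ(111) · 𝟙(777/111) = 72 · 1 = 72
  d = 259: φ(259) · 𝟙(777/259) = 216 · 1 = 216
  d = 777: φ(777) · 𝟙(777/777) = 432 · 1 = 432
Summing: (φ * 𝟙)(777) = 1 + 2 + 6 + 12 + 36 + 72 + 216 + 432 = 777.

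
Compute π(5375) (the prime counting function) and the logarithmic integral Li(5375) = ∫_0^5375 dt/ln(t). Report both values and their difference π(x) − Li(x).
π(5375) = 708;  Li(5375) ≈ 728.12;  π(x) − Li(x) ≈ -20.12.

Direct count of primes ≤ 5375 gives π(5375) = 708. Numerical evaluation of the logarithmic integral gives Li(5375) ≈ 728.12. The difference π(x) − Li(x) ≈ -20.12 is typically negative for small/moderate x (Li(x) overestimates), though Littlewood's theorem shows this sign changes infinitely often.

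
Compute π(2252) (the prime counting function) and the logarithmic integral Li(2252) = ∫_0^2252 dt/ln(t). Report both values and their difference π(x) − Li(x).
π(2252) = 335;  Li(2252) ≈ 347.70;  π(x) − Li(x) ≈ -12.70.

Direct count of primes ≤ 2252 gives π(2252) = 335. Numerical evaluation of the logarithmic integral gives Li(2252) ≈ 347.70. The difference π(x) − Li(x) ≈ -12.70 is typically negative for small/moderate x (Li(x) overestimates), though Littlewood's theorem shows this sign changes infinitely often.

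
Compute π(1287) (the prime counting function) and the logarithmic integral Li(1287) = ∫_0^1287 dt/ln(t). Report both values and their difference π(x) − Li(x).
π(1287) = 208;  Li(1287) ≈ 218.39;  π(x) − Li(x) ≈ -10.39.

Direct count of primes ≤ 1287 gives π(1287) = 208. Numerical evaluation of the logarithmic integral gives Li(1287) ≈ 218.39. The difference π(x) − Li(x) ≈ -10.39 is typically negative for small/moderate x (Li(x) overestimates), though Littlewood's theorem shows this sign changes infinitely often.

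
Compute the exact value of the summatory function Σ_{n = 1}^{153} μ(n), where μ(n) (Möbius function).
Σ_{n ≤ 153} μ(n) = -1

Compute μ(n) for each 1 ≤ n ≤ 153: μ(1) = 1, μ(2) = -1, μ(3) = -1, μ(4) = 0, μ(5) = -1, μ(6) = 1, μ(7) = -1, μ(8) = 0, μ(9) = 0, μ(10) = 1, μ(11) = -1, μ(12) = 0, μ(13) = -1, μ(14) = 1, μ(15) = 1, μ(16) = 0, μ(17) = -1, μ(18) = 0, μ(19) = -1, μ(20) = 0, μ(21) = 1, μ(22) = 1, μ(23) = -1, μ(24) = 0, μ(25) = 0, μ(26) = 1, μ(27) = 0, μ(28) = 0, μ(29) = -1, μ(30) = -1, μ(31) = -1, μ(32) = 0, μ(33) = 1, μ(34) = 1, μ(35) = 1, μ(36) = 0, μ(37) = -1, μ(38) = 1, μ(39) = 1, μ(40) = 0, μ(41) = -1, μ(42) = -1, μ(43) = -1, μ(44) = 0, μ(45) = 0, μ(46) = 1, μ(47) = -1, μ(48) = 0, μ(49) = 0, μ(50) = 0, μ(51) = 1, μ(52) = 0, μ(53) = -1, μ(54) = 0, μ(55) = 1, μ(56) = 0, μ(57) = 1, μ(58) = 1, μ(59) = -1, μ(60) = 0, μ(61) = -1, μ(62) = 1, μ(63) = 0, μ(64) = 0, μ(65) = 1, μ(66) = -1, μ(67) = -1, μ(68) = 0, μ(69) = 1, μ(70) = -1, μ(71) = -1, μ(72) = 0, μ(73) = -1, μ(74) = 1, μ(75) = 0, μ(76) = 0, μ(77) = 1, μ(78) = -1, μ(79) = -1, μ(80) = 0, μ(81) = 0, μ(82) = 1, μ(83) = -1, μ(84) = 0, μ(85) = 1, μ(86) = 1, μ(87) = 1, μ(88) = 0, μ(89) = -1, μ(90) = 0, μ(91) = 1, μ(92) = 0, μ(93) = 1, μ(94) = 1, μ(95) = 1, μ(96) = 0, μ(97) = -1, μ(98) = 0, μ(99) = 0, μ(100) = 0, μ(101) = -1, μ(102) = -1, μ(103) = -1, μ(104) = 0, μ(105) = -1, μ(106) = 1, μ(107) = -1, μ(108) = 0, μ(109) = -1, μ(110) = -1, μ(111) = 1, μ(112) = 0, μ(113) = -1, μ(114) = -1, μ(115) = 1, μ(116) = 0, μ(117) = 0, μ(118) = 1, μ(119) = 1, μ(120) = 0, μ(121) = 0, μ(122) = 1, μ(123) = 1, μ(124) = 0, μ(125) = 0, μ(126) = 0, μ(127) = -1, μ(128) = 0, μ(129) = 1, μ(130) = -1, μ(131) = -1, μ(132) = 0, μ(133) = 1, μ(134) = 1, μ(135) = 0, μ(136) = 0, μ(137) = -1, μ(138) = -1, μ(139) = -1, μ(140) = 0, μ(141) = 1, μ(142) = 1, μ(143) = 1, μ(144) = 0, μ(145) = 1, μ(146) = 1, μ(147) = 0, μ(148) = 0, μ(149) = -1, μ(150) = 0, μ(151) = -1, μ(152) = 0, μ(153) = 0. Summing all 153 values: -1. (Mertens function M(x) = Σ_{n ≤ x} μ(n); on average M(x) should be small (PNT ⟺ M(x) = o(x)).)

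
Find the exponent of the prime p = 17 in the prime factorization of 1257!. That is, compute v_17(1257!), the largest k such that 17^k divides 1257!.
v_17(1257!) = 77

Legendre's formula: v_p(n!) = Σ_{k ≥ 1} ⌊n / p^k⌋. For p = 17, n = 1257, the terms are:
  ⌊1257/17^1⌋ = ⌊1257/17⌋ = 73
  ⌊1257/17^2⌋ = ⌊1257/289⌋ = 4
(the next term ⌊1257/17^3⌋ = 0, terminating the sum). Summing: v_17(1257!) = 73 + 4 = 77.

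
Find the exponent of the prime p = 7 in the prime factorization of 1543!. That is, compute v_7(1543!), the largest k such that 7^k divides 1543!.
v_7(1543!) = 255

Legendre's formula: v_p(n!) = Σ_{k ≥ 1} ⌊n / p^k⌋. For p = 7, n = 1543, the terms are:
  ⌊1543/7^1⌋ = ⌊1543/7⌋ = 220
  ⌊1543/7^2⌋ = ⌊1543/49⌋ = 31
  ⌊1543/7^3⌋ = ⌊1543/343⌋ = 4
(the next term ⌊1543/7^4⌋ = 0, terminating the sum). Summing: v_7(1543!) = 220 + 31 + 4 = 255.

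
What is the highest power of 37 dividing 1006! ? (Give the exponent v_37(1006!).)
v_37(1006!) = 27

Legendre's formula: v_p(n!) = Σ_{k ≥ 1} ⌊n / p^k⌋. For p = 37, n = 1006, the terms are:
  ⌊1006/37^1⌋ = ⌊1006/37⌋ = 27
(the next term ⌊1006/37^2⌋ = 0, terminating the sum). Summing: v_37(1006!) = 27 = 27.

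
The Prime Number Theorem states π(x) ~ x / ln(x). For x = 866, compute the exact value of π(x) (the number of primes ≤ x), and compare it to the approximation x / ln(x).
π(866) = 150;  x/ln(x) ≈ 128.03;  relative error ≈ 14.64%.

Directly count primes up to 866: π(866) = 150. The PNT approximation gives 866/ln(866) ≈ 866/6.76388 ≈ 128.03. Relative error (π(x) − x/ln(x)) / π(x) ≈ 14.64%; the approximation is known to undercount slightly (Li(x) is a better estimate).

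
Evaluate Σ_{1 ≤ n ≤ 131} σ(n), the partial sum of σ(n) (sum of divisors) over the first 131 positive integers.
Σ_{n ≤ 131} σ(n) = 14095

Compute σ(n) for each 1 ≤ n ≤ 131: σ(1) = 1, σ(2) = 3, σ(3) = 4, σ(4) = 7, σ(5) = 6, σ(6) = 12, σ(7) = 8, σ(8) = 15, σ(9) = 13, σ(10) = 18, σ(11) = 12, σ(12) = 28, σ(13) = 14, σ(14) = 24, σ(15) = 24, σ(16) = 31, σ(17) = 18, σ(18) = 39, σ(19) = 20, σ(20) = 42, σ(21) = 32, σ(22) = 36, σ(23) = 24, σ(24) = 60, σ(25) = 31, σ(26) = 42, σ(27) = 40, σ(28) = 56, σ(29) = 30, σ(30) = 72, σ(31) = 32, σ(32) = 63, σ(33) = 48, σ(34) = 54, σ(35) = 48, σ(36) = 91, σ(37) = 38, σ(38) = 60, σ(39) = 56, σ(40) = 90, σ(41) = 42, σ(42) = 96, σ(43) = 44, σ(44) = 84, σ(45) = 78, σ(46) = 72, σ(47) = 48, σ(48) = 124, σ(49) = 57, σ(50) = 93, σ(51) = 72, σ(52) = 98, σ(53) = 54, σ(54) = 120, σ(55) = 72, σ(56) = 120, σ(57) = 80, σ(58) = 90, σ(59) = 60, σ(60) = 168, σ(61) = 62, σ(62) = 96, σ(63) = 104, σ(64) = 127, σ(65) = 84, σ(66) = 144, σ(67) = 68, σ(68) = 126, σ(69) = 96, σ(70) = 144, σ(71) = 72, σ(72) = 195, σ(73) = 74, σ(74) = 114, σ(75) = 124, σ(76) = 140, σ(77) = 96, σ(78) = 168, σ(79) = 80, σ(80) = 186, σ(81) = 121, σ(82) = 126, σ(83) = 84, σ(84) = 224, σ(85) = 108, σ(86) = 132, σ(87) = 120, σ(88) = 180, σ(89) = 90, σ(90) = 234, σ(91) = 112, σ(92) = 168, σ(93) = 128, σ(94) = 144, σ(95) = 120, σ(96) = 252, σ(97) = 98, σ(98) = 171, σ(99) = 156, σ(100) = 217, σ(101) = 102, σ(102) = 216, σ(103) = 104, σ(104) = 210, σ(105) = 192, σ(106) = 162, σ(107) = 108, σ(108) = 280, σ(109) = 110, σ(110) = 216, σ(111) = 152, σ(112) = 248, σ(113) = 114, σ(114) = 240, σ(115) = 144, σ(116) = 210, σ(117) = 182, σ(118) = 180, σ(119) = 144, σ(120) = 360, σ(121) = 133, σ(122) = 186, σ(123) = 168, σ(124) = 224, σ(125) = 156, σ(126) = 312, σ(127) = 128, σ(128) = 255, σ(129) = 176, σ(130) = 252, σ(131) = 132. Summing all 131 values: 14095. (Average order: Σ_{n ≤ x} σ(n) ~ (π²/12) x². For x = 131, (π²/12)·131² ≈ 14114.36.)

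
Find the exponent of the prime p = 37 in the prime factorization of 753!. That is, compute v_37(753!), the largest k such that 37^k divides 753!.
v_37(753!) = 20

Legendre's formula: v_p(n!) = Σ_{k ≥ 1} ⌊n / p^k⌋. For p = 37, n = 753, the terms are:
  ⌊753/37^1⌋ = ⌊753/37⌋ = 20
(the next term ⌊753/37^2⌋ = 0, terminating the sum). Summing: v_37(753!) = 20 = 20.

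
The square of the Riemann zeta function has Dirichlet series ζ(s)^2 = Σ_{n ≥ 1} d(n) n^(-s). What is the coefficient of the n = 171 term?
d(171) = 6

ζ(s)^2 = (Σ 1/m^s)(Σ 1/k^s). The coefficient of 1/n^s in the product is the number of ordered pairs (m, k) with mk = n, which equals d(n). For n = 171, divisors are [1, 3, 9, 19, 57, 171], so d(171) = 6.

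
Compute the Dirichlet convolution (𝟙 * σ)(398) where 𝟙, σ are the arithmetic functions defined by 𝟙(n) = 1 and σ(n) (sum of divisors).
(𝟙 * σ)(398) = 804

Divisors of 398: [1, 2, 199, 398]. For each d | 398:
  d = 1: 𝟙(1) · σ(398/1) = 1 · 600 = 600
  d = 2: 𝟙(2) · σ(398/2) = 1 · 200 = 200
  d = 199: 𝟙(199) · σ(398/199) = 1 · 3 = 3
  d = 398: 𝟙(398) · σ(398/398) = 1 · 1 = 1
Summing: (𝟙 * σ)(398) = 600 + 200 + 3 + 1 = 804.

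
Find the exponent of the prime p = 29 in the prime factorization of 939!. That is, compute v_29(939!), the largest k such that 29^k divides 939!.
v_29(939!) = 33

Legendre's formula: v_p(n!) = Σ_{k ≥ 1} ⌊n / p^k⌋. For p = 29, n = 939, the terms are:
  ⌊939/29^1⌋ = ⌊939/29⌋ = 32
  ⌊939/29^2⌋ = ⌊939/841⌋ = 1
(the next term ⌊939/29^3⌋ = 0, terminating the sum). Summing: v_29(939!) = 32 + 1 = 33.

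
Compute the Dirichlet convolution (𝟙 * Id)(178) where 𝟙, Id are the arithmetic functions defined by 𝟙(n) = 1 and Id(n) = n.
(𝟙 * Id)(178) = 270

Divisors of 178: [1, 2, 89, 178]. For each d | 178:
  d = 1: 𝟙(1) · Id(178/1) = 1 · 178 = 178
  d = 2: 𝟙(2) · Id(178/2) = 1 · 89 = 89
  d = 89: 𝟙(89) · Id(178/89) = 1 · 2 = 2
  d = 178: 𝟙(178) · Id(178/178) = 1 · 1 = 1
Summing: (𝟙 * Id)(178) = 178 + 89 + 2 + 1 = 270.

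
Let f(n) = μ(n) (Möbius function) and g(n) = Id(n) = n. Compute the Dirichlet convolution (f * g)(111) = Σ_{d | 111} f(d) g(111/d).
(μ * Id)(111) = 72

Divisors of 111: [1, 3, 37, 111]. For each d | 111:
  d = 1: μ(1) · Id(111/1) = 1 · 111 = 111
  d = 3: μ(3) · Id(111/3) = -1 · 37 = -37
  d = 37: μ(37) · Id(111/37) = -1 · 3 = -3
  d = 111: μ(111) · Id(111/111) = 1 · 1 = 1
Summing: (μ * Id)(111) = 111 + -37 + -3 + 1 = 72.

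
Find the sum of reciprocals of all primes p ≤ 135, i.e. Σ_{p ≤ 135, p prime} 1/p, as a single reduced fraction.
Σ 1/p = 980956909242278731029785409368357903506317057050081/525896479052627740771371797072411912900610967452630

π(135) = 32, so the primes ≤ 135 are [2, 3, 5, 7, 11, 13, 17, 19, 23, 29, 31, 37, 41, 43, 47, 53, 59, 61, 67, 71, 73, 79, 83, 89, 97, 101, 103, 107, 109, 113, 127, 131]. Summing 1/p over these primes: 980956909242278731029785409368357903506317057050081/525896479052627740771371797072411912900610967452630 ≈ 1.8653. Mertens estimate ln ln(135) + 0.2615 ≈ 1.8518.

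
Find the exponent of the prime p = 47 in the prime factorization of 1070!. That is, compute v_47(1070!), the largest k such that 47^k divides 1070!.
v_47(1070!) = 22

Legendre's formula: v_p(n!) = Σ_{k ≥ 1} ⌊n / p^k⌋. For p = 47, n = 1070, the terms are:
  ⌊1070/47^1⌋ = ⌊1070/47⌋ = 22
(the next term ⌊1070/47^2⌋ = 0, terminating the sum). Summing: v_47(1070!) = 22 = 22.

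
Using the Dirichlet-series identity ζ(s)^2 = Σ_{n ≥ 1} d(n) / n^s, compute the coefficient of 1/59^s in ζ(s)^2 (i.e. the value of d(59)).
d(59) = 2

ζ(s)^2 = (Σ 1/m^s)(Σ 1/k^s). The coefficient of 1/n^s in the product is the number of ordered pairs (m, k) with mk = n, which equals d(n). For n = 59, divisors are [1, 59], so d(59) = 2.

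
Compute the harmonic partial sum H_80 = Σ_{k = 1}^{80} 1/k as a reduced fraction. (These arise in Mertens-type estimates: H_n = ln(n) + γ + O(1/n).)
H_80 = 4880292608058024066886120358155997/982844219842241906412811281988800

Direct summation: H_80 = 1 + 1/2 + ... + 1/80. The least common denominator is lcm(1, ..., 80) = 32433859254793982911622772305630400; over this denominator the numerator is 32433859254793982911622772305630400 + 16216929627396991455811386152815200 + 10811286418264660970540924101876800 + 8108464813698495727905693076407600 + 6486771850958796582324554461126080 + 5405643209132330485270462050938400 + 4633408464970568987374681757947200 + 4054232406849247863952846538203800 + 3603762139421553656846974700625600 + 3243385925479398291162277230563040 + 2948532659526725719238433845966400 + 2702821604566165242635231025469200 + 2494912250368767916278674792740800 + 2316704232485284493687340878973600 + 2162257283652932194108184820375360 + 2027116203424623931976423269101900 + 1907874073811410759507221900331200 + 1801881069710776828423487350312800 + 1707045223936525416401198542401600 + 1621692962739699145581138615281520 + 1544469488323522995791560585982400 + 1474266329763362859619216922983200 + 1410167793686694909200990100244800 + 1351410802283082621317615512734600 + 1297354370191759316464910892225216 + 1247456125184383958139337396370400 + 1201254046473851218948991566875200 + 1158352116242642246843670439486800 + 1118408939820482169366302493297600 + 1081128641826466097054092410187680 + 1046253524348192997149121687278400 + 1013558101712311965988211634550950 + 982844219842241906412811281988800 + 953937036905705379753610950165600 + 926681692994113797474936351589440 + 900940534855388414211743675156400 + 876590790670107646260074927179200 + 853522611968262708200599271200800 + 831637416789589305426224930913600 + 810846481369849572790569307640760 + 791069737921804461259092007454400 + 772234744161761497895780292991200 + 754275796623115881665645867572800 + 737133164881681429809608461491600 + 720752427884310731369394940125120 + 705083896843347454600495050122400 + 690082111804127295991973878843200 + 675705401141541310658807756367300 + 661915494995795569624954536849600 + 648677185095879658232455446112608 + 635958024603803586502407300110400 + 623728062592191979069668698185200 + 611959608581018545502316458596800 + 600627023236925609474495783437600 + 589706531905345143847686769193280 + 579176058121321123421835219743400 + 569015074645508472133732847467200 + 559204469910241084683151246648800 + 549726428047355642569877496705600 + 540564320913233048527046205093840 + 531702610734327588715127414846400 + 523126762174096498574560843639200 + 514823162774507665263853528660800 + 506779050856155982994105817275475 + 498982450073753583255734958548160 + 491422109921120953206405640994400 + 484087451564089297188399586651200 + 476968518452852689876805475082800 + 470055931228898303066996700081600 + 463340846497056898737468175794720 + 456814919081605393121447497262400 + 450470267427694207105871837578200 + 444299441846492916597572223364800 + 438295395335053823130037463589600 + 432451456730586438821636964075072 + 426761305984131354100299635600400 + 421218951360960817034061977995200 + 415818708394794652713112465456800 + 410555180440430163438262940577600 + 405423240684924786395284653820380 = 161049656065914794207241971819147901, so H_80 = 161049656065914794207241971819147901/32433859254793982911622772305630400; reducing by gcd(161049656065914794207241971819147901, 32433859254793982911622772305630400) = 33 gives 4880292608058024066886120358155997/982844219842241906412811281988800 ≈ 4.96548. (The PNT-adjacent estimate ln(80) + γ ≈ 4.95924 matches within O(1/n).)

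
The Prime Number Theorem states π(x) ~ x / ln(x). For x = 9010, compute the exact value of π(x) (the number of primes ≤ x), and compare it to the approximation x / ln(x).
π(9010) = 1119;  x/ln(x) ≈ 989.45;  relative error ≈ 11.58%.

Directly count primes up to 9010: π(9010) = 1119. The PNT approximation gives 9010/ln(9010) ≈ 9010/9.10609 ≈ 989.45. Relative error (π(x) − x/ln(x)) / π(x) ≈ 11.58%; the approximation is known to undercount slightly (Li(x) is a better estimate).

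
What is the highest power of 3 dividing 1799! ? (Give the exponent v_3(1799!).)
v_3(1799!) = 895

Legendre's formula: v_p(n!) = Σ_{k ≥ 1} ⌊n / p^k⌋. For p = 3, n = 1799, the terms are:
  ⌊1799/3^1⌋ = ⌊1799/3⌋ = 599
  ⌊1799/3^2⌋ = ⌊1799/9⌋ = 199
  ⌊1799/3^3⌋ = ⌊1799/27⌋ = 66
  ⌊1799/3^4⌋ = ⌊1799/81⌋ = 22
  ⌊1799/3^5⌋ = ⌊1799/243⌋ = 7
  ⌊1799/3^6⌋ = ⌊1799/729⌋ = 2
(the next term ⌊1799/3^7⌋ = 0, terminating the sum). Summing: v_3(1799!) = 599 + 199 + 66 + 22 + 7 + 2 = 895.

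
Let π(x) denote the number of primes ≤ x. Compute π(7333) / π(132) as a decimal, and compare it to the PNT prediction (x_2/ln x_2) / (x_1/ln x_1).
π(7333)/π(132) = 935/32 ≈ 29.2188;  PNT prediction ≈ 30.4775.

π(132) = 32 and π(7333) = 935, so π(7333)/π(132) ≈ 29.2188. The PNT-predicted ratio is (7333/ln(7333)) / (132/ln(132)) ≈ 30.4775. The two agree to within a few percent, as expected.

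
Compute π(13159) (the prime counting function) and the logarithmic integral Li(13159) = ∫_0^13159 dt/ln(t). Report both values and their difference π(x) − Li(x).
π(13159) = 1565;  Li(13159) ≈ 1583.88;  π(x) − Li(x) ≈ -18.88.

Direct count of primes ≤ 13159 gives π(13159) = 1565. Numerical evaluation of the logarithmic integral gives Li(13159) ≈ 1583.88. The difference π(x) − Li(x) ≈ -18.88 is typically negative for small/moderate x (Li(x) overestimates), though Littlewood's theorem shows this sign changes infinitely often.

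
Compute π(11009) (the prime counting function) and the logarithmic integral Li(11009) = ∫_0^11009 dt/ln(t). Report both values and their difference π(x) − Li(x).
π(11009) = 1336;  Li(11009) ≈ 1355.11;  π(x) − Li(x) ≈ -19.11.

Direct count of primes ≤ 11009 gives π(11009) = 1336. Numerical evaluation of the logarithmic integral gives Li(11009) ≈ 1355.11. The difference π(x) − Li(x) ≈ -19.11 is typically negative for small/moderate x (Li(x) overestimates), though Littlewood's theorem shows this sign changes infinitely often.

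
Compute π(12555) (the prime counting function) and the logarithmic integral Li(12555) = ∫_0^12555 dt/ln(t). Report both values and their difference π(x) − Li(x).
π(12555) = 1500;  Li(12555) ≈ 1520.05;  π(x) − Li(x) ≈ -20.05.

Direct count of primes ≤ 12555 gives π(12555) = 1500. Numerical evaluation of the logarithmic integral gives Li(12555) ≈ 1520.05. The difference π(x) − Li(x) ≈ -20.05 is typically negative for small/moderate x (Li(x) overestimates), though Littlewood's theorem shows this sign changes infinitely often.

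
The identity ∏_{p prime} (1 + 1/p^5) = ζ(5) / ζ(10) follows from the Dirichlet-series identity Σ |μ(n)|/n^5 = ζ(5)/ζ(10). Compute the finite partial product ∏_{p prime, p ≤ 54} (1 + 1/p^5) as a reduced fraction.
∏ = 32347597211284988160480267437380591091977322089812731895007080802055947812864/31226639806314720763085693561071542877365250131832357293968847568717289128655

The primes p ≤ 54 are [2, 3, 5, 7, 11, 13, 17, 19, 23, 29, 31, 37, 41, 43, 47, 53]. For each, (1 + 1/p^5) = (p^5 + 1)/p^5. Multiplying these fractions over p ∈ [2, 3, 5, 7, 11, 13, 17, 19, 23, 29, 31, 37, 41, 43, 47, 53] gives 32347597211284988160480267437380591091977322089812731895007080802055947812864/31226639806314720763085693561071542877365250131832357293968847568717289128655. (In the limit P → ∞ this tends to ζ(5)/ζ(10).)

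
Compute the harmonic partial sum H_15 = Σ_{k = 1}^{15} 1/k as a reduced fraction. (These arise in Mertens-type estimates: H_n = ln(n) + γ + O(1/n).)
H_15 = 1195757/360360

Direct summation: H_15 = 1 + 1/2 + ... + 1/15. The least common denominator is lcm(1, ..., 15) = 360360; over this denominator the numerator is 360360 + 180180 + 120120 + 90090 + 72072 + 60060 + 51480 + 45045 + 40040 + 36036 + 32760 + 30030 + 27720 + 25740 + 24024 = 1195757, so H_15 = 1195757/360360 (already in lowest terms) ≈ 3.31823. (The PNT-adjacent estimate ln(15) + γ ≈ 3.28527 matches within O(1/n).)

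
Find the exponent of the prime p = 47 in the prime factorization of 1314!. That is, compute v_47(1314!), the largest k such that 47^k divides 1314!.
v_47(1314!) = 27

Legendre's formula: v_p(n!) = Σ_{k ≥ 1} ⌊n / p^k⌋. For p = 47, n = 1314, the terms are:
  ⌊1314/47^1⌋ = ⌊1314/47⌋ = 27
(the next term ⌊1314/47^2⌋ = 0, terminating the sum). Summing: v_47(1314!) = 27 = 27.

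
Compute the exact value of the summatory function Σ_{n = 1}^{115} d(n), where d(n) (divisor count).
Σ_{n ≤ 115} d(n) = 566

Compute d(n) for each 1 ≤ n ≤ 115: d(1) = 1, d(2) = 2, d(3) = 2, d(4) = 3, d(5) = 2, d(6) = 4, d(7) = 2, d(8) = 4, d(9) = 3, d(10) = 4, d(11) = 2, d(12) = 6, d(13) = 2, d(14) = 4, d(15) = 4, d(16) = 5, d(17) = 2, d(18) = 6, d(19) = 2, d(20) = 6, d(21) = 4, d(22) = 4, d(23) = 2, d(24) = 8, d(25) = 3, d(26) = 4, d(27) = 4, d(28) = 6, d(29) = 2, d(30) = 8, d(31) = 2, d(32) = 6, d(33) = 4, d(34) = 4, d(35) = 4, d(36) = 9, d(37) = 2, d(38) = 4, d(39) = 4, d(40) = 8, d(41) = 2, d(42) = 8, d(43) = 2, d(44) = 6, d(45) = 6, d(46) = 4, d(47) = 2, d(48) = 10, d(49) = 3, d(50) = 6, d(51) = 4, d(52) = 6, d(53) = 2, d(54) = 8, d(55) = 4, d(56) = 8, d(57) = 4, d(58) = 4, d(59) = 2, d(60) = 12, d(61) = 2, d(62) = 4, d(63) = 6, d(64) = 7, d(65) = 4, d(66) = 8, d(67) = 2, d(68) = 6, d(69) = 4, d(70) = 8, d(71) = 2, d(72) = 12, d(73) = 2, d(74) = 4, d(75) = 6, d(76) = 6, d(77) = 4, d(78) = 8, d(79) = 2, d(80) = 10, d(81) = 5, d(82) = 4, d(83) = 2, d(84) = 12, d(85) = 4, d(86) = 4, d(87) = 4, d(88) = 8, d(89) = 2, d(90) = 12, d(91) = 4, d(92) = 6, d(93) = 4, d(94) = 4, d(95) = 4, d(96) = 12, d(97) = 2, d(98) = 6, d(99) = 6, d(100) = 9, d(101) = 2, d(102) = 8, d(103) = 2, d(104) = 8, d(105) = 8, d(106) = 4, d(107) = 2, d(108) = 12, d(109) = 2, d(110) = 8, d(111) = 4, d(112) = 10, d(113) = 2, d(114) = 8, d(115) = 4. Summing all 115 values: 566. (Dirichlet's divisor formula: Σ_{n ≤ x} d(n) = x ln(x) + (2γ − 1) x + O(√x). For x = 115, the asymptotic estimate is ≈ 563.43.)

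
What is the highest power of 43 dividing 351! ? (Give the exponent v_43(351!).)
v_43(351!) = 8

Legendre's formula: v_p(n!) = Σ_{k ≥ 1} ⌊n / p^k⌋. For p = 43, n = 351, the terms are:
  ⌊351/43^1⌋ = ⌊351/43⌋ = 8
(the next term ⌊351/43^2⌋ = 0, terminating the sum). Summing: v_43(351!) = 8 = 8.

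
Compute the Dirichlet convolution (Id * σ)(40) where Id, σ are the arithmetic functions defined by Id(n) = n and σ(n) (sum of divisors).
(Id * σ)(40) = 539

Divisors of 40: [1, 2, 4, 5, 8, 10, 20, 40]. For each d | 40:
  d = 1: Id(1) · σ(40/1) = 1 · 90 = 90
  d = 2: Id(2) · σ(40/2) = 2 · 42 = 84
  d = 4: Id(4) · σ(40/4) = 4 · 18 = 72
  d = 5: Id(5) · σ(40/5) = 5 · 15 = 75
  d = 8: Id(8) · σ(40/8) = 8 · 6 = 48
  d = 10: Id(10) · σ(40/10) = 10 · 7 = 70
  d = 20: Id(20) · σ(40/20) = 20 · 3 = 60
  d = 40: Id(40) · σ(40/40) = 40 · 1 = 40
Summing: (Id * σ)(40) = 90 + 84 + 72 + 75 + 48 + 70 + 60 + 40 = 539.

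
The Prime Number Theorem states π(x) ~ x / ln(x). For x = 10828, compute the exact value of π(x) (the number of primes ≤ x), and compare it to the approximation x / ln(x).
π(10828) = 1315;  x/ln(x) ≈ 1165.57;  relative error ≈ 11.36%.

Directly count primes up to 10828: π(10828) = 1315. The PNT approximation gives 10828/ln(10828) ≈ 10828/9.28989 ≈ 1165.57. Relative error (π(x) − x/ln(x)) / π(x) ≈ 11.36%; the approximation is known to undercount slightly (Li(x) is a better estimate).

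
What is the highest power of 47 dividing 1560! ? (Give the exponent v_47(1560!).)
v_47(1560!) = 33

Legendre's formula: v_p(n!) = Σ_{k ≥ 1} ⌊n / p^k⌋. For p = 47, n = 1560, the terms are:
  ⌊1560/47^1⌋ = ⌊1560/47⌋ = 33
(the next term ⌊1560/47^2⌋ = 0, terminating the sum). Summing: v_47(1560!) = 33 = 33.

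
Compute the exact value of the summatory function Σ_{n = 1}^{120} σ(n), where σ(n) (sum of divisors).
Σ_{n ≤ 120} σ(n) = 11973

Compute σ(n) for each 1 ≤ n ≤ 120: σ(1) = 1, σ(2) = 3, σ(3) = 4, σ(4) = 7, σ(5) = 6, σ(6) = 12, σ(7) = 8, σ(8) = 15, σ(9) = 13, σ(10) = 18, σ(11) = 12, σ(12) = 28, σ(13) = 14, σ(14) = 24, σ(15) = 24, σ(16) = 31, σ(17) = 18, σ(18) = 39, σ(19) = 20, σ(20) = 42, σ(21) = 32, σ(22) = 36, σ(23) = 24, σ(24) = 60, σ(25) = 31, σ(26) = 42, σ(27) = 40, σ(28) = 56, σ(29) = 30, σ(30) = 72, σ(31) = 32, σ(32) = 63, σ(33) = 48, σ(34) = 54, σ(35) = 48, σ(36) = 91, σ(37) = 38, σ(38) = 60, σ(39) = 56, σ(40) = 90, σ(41) = 42, σ(42) = 96, σ(43) = 44, σ(44) = 84, σ(45) = 78, σ(46) = 72, σ(47) = 48, σ(48) = 124, σ(49) = 57, σ(50) = 93, σ(51) = 72, σ(52) = 98, σ(53) = 54, σ(54) = 120, σ(55) = 72, σ(56) = 120, σ(57) = 80, σ(58) = 90, σ(59) = 60, σ(60) = 168, σ(61) = 62, σ(62) = 96, σ(63) = 104, σ(64) = 127, σ(65) = 84, σ(66) = 144, σ(67) = 68, σ(68) = 126, σ(69) = 96, σ(70) = 144, σ(71) = 72, σ(72) = 195, σ(73) = 74, σ(74) = 114, σ(75) = 124, σ(76) = 140, σ(77) = 96, σ(78) = 168, σ(79) = 80, σ(80) = 186, σ(81) = 121, σ(82) = 126, σ(83) = 84, σ(84) = 224, σ(85) = 108, σ(86) = 132, σ(87) = 120, σ(88) = 180, σ(89) = 90, σ(90) = 234, σ(91) = 112, σ(92) = 168, σ(93) = 128, σ(94) = 144, σ(95) = 120, σ(96) = 252, σ(97) = 98, σ(98) = 171, σ(99) = 156, σ(100) = 217, σ(101) = 102, σ(102) = 216, σ(103) = 104, σ(104) = 210, σ(105) = 192, σ(106) = 162, σ(107) = 108, σ(108) = 280, σ(109) = 110, σ(110) = 216, σ(111) = 152, σ(112) = 248, σ(113) = 114, σ(114) = 240, σ(115) = 144, σ(116) = 210, σ(117) = 182, σ(118) = 180, σ(119) = 144, σ(120) = 360. Summing all 120 values: 11973. (Average order: Σ_{n ≤ x} σ(n) ~ (π²/12) x². For x = 120, (π²/12)·120² ≈ 11843.53.)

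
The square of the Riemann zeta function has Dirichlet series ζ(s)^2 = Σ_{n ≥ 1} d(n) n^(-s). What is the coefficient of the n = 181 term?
d(181) = 2

ζ(s)^2 = (Σ 1/m^s)(Σ 1/k^s). The coefficient of 1/n^s in the product is the number of ordered pairs (m, k) with mk = n, which equals d(n). For n = 181, divisors are [1, 181], so d(181) = 2.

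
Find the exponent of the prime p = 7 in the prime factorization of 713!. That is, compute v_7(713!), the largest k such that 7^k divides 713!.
v_7(713!) = 117

Legendre's formula: v_p(n!) = Σ_{k ≥ 1} ⌊n / p^k⌋. For p = 7, n = 713, the terms are:
  ⌊713/7^1⌋ = ⌊713/7⌋ = 101
  ⌊713/7^2⌋ = ⌊713/49⌋ = 14
  ⌊713/7^3⌋ = ⌊713/343⌋ = 2
(the next term ⌊713/7^4⌋ = 0, terminating the sum). Summing: v_7(713!) = 101 + 14 + 2 = 117.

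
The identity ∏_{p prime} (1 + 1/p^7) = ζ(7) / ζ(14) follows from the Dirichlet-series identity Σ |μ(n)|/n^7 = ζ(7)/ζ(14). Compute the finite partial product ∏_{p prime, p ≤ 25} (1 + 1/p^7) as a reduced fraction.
∏ = 1213055423679013780431254747580653474818754487990016/1203084832226034935165248483197620256588271403484375

The primes p ≤ 25 are [2, 3, 5, 7, 11, 13, 17, 19, 23]. For each, (1 + 1/p^7) = (p^7 + 1)/p^7. Multiplying these fractions over p ∈ [2, 3, 5, 7, 11, 13, 17, 19, 23] gives 1213055423679013780431254747580653474818754487990016/1203084832226034935165248483197620256588271403484375. (In the limit P → ∞ this tends to ζ(7)/ζ(14).)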